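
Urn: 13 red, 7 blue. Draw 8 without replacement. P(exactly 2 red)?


Hypergeometric: C(13,2)×C(7,6)/C(20,8)
= 78×7/125970 = 7/1615

P(X=2) = 7/1615 ≈ 0.43%


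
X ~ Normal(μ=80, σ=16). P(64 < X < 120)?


z₁=(64-80)/16=-1.0, z₂=(120-80)/16=2.5
P = Φ(2.5) - Φ(-1.0) = 0.993790 - 0.158655 = 0.835135 ≈ 0.8351

P(64 < X < 120) ≈ 0.8351


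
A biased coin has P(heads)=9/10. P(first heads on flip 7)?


Geometric: P(X=7) = (1-p)^(k-1)×p = (1/10)^6×9/10 = 9/10000000

P(X=7) = 9/10000000 ≈ 0.00%


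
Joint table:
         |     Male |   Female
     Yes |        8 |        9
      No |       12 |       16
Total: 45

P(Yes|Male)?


P(Yes|Male) = 8/(8+12) = 8/20 = 2/5

P = 2/5 ≈ 40.00%


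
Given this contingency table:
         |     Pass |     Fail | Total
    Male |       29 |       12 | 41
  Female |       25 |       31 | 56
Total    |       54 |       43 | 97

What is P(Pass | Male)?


P(Pass | Male) = 29/(29+12) = 29/41

P(Pass|Male) = 29/41 ≈ 70.73%


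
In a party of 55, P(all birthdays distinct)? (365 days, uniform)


P(all different) = Π(365-i)/365 for i=0..54
= (365/365)×(364/365)×...×(311/365)
= 0.013738

P ≈ 0.0137 ≈ 1.37%


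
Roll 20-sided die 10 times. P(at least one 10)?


P(no 10)^10 = (19/20)^10 = 6131066257801/10240000000000
P(≥1) = 1 - 6131066257801/10240000000000 = 4108933742199/10240000000000

P = 4108933742199/10240000000000 ≈ 40.13%


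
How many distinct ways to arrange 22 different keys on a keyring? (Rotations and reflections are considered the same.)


Free circular arrangements: rotations and reflections both identified.
(n-1)!/2 = 21!/2 = 51090942171709440000/2 = 25545471085854720000

25545471085854720000


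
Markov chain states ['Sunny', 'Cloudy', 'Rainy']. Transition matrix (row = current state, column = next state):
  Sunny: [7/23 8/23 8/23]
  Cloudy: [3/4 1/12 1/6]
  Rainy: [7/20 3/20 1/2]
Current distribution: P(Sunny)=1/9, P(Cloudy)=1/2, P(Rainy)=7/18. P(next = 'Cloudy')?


P(next=Cloudy) = Σᵢ P(now=i)×P(i→Cloudy)
= 1/9×8/23 + 1/2×1/12 + 7/18×3/20
= 8/207 + 1/24 + 7/120 = 287/2070

P = 287/2070 ≈ 0.1386


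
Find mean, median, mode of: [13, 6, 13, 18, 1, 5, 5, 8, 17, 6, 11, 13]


Sorted: [1, 5, 5, 6, 6, 8, 11, 13, 13, 13, 17, 18]
Mean = 116/12 = 29/3
Median = 19/2
Freq: {13: 3, 6: 2, 18: 1, 1: 1, 5: 2, 8: 1, 17: 1, 11: 1}
Mode: [13]

Mean=29/3, Median=19/2, Mode=13


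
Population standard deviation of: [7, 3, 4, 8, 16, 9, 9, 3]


Mean = 59/8
  (7-59/8)²=9/64
  (3-59/8)²=1225/64
  (4-59/8)²=729/64
  (8-59/8)²=25/64
  (16-59/8)²=4761/64
  (9-59/8)²=169/64
  (9-59/8)²=169/64
  (3-59/8)²=1225/64
Σ(x-μ)² = 1039/8
σ² = (1039/8)/8 = 1039/64

σ = √(1039/64) ≈ 4.0292


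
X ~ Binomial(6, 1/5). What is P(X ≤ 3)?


P(X ≤ 3) = Σ P(X=i) for i=0..3
P(X=0) = 4096/15625
P(X=1) = 6144/15625
P(X=2) = 768/3125
P(X=3) = 256/3125
Sum = 3072/3125

P(X ≤ 3) = 3072/3125 ≈ 98.30%


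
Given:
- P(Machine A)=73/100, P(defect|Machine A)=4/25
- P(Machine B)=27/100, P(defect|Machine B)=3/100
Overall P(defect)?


P(B) = Σ P(B|Aᵢ)×P(Aᵢ)
  4/25×73/100 = 73/625
  3/100×27/100 = 81/10000
Sum = 1249/10000

P(defect) = 1249/10000 ≈ 12.49%


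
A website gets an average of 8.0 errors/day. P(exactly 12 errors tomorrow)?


Poisson(λ=8.0): P(X=12) = e^(-λ)×λ^k/k!
= e^(-8.0) × 8.0^12 / 12!
≈ 0.0003354626279 × 68719476736 / 479001600 ≈ 0.048127

P(X=12) ≈ 0.048127 ≈ 4.81%


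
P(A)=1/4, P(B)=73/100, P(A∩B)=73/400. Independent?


P(A)×P(B) = 73/400
P(A∩B) = 73/400
Equal ✓ → Independent

Yes, independent


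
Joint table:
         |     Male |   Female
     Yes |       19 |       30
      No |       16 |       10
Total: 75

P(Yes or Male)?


P(Yes∨Male) = P(Yes) + P(Male) - P(Yes∧Male)
= (49 + 35 - 19)/75 = 65/75 = 13/15

P = 13/15 ≈ 86.67%


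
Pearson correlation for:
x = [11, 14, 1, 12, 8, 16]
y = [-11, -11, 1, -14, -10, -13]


n=6, Σx=62, Σy=-58, Σxy=-730, Σx²=782, Σy²=708
r = (6×(-730) - 62×(-58))/√((6×782 - 62²)(6×708 - (-58)²))
= -784/√(848×884) = -784/√749632 ≈ -784/865.8129 ≈ -0.9055

r ≈ -0.9055


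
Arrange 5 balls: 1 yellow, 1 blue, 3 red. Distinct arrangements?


5!/(1!×1!×3!) = 20

20


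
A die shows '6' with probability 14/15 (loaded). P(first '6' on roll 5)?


Geometric: P(X=5) = (1-p)^(k-1)×p = (1/15)^4×14/15 = 14/759375

P(X=5) = 14/759375 ≈ 0.00%


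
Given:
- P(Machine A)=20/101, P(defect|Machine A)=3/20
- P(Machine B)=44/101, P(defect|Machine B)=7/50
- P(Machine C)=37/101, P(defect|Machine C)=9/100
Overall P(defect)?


P(B) = Σ P(B|Aᵢ)×P(Aᵢ)
  3/20×20/101 = 3/101
  7/50×44/101 = 154/2525
  9/100×37/101 = 333/10100
Sum = 1249/10100

P(defect) = 1249/10100 ≈ 12.37%


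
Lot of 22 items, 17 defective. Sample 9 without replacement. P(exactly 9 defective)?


Hypergeometric: C(17,9)×C(5,0)/C(22,9)
= 24310×1/497420 = 13/266

P(X=9) = 13/266 ≈ 4.89%


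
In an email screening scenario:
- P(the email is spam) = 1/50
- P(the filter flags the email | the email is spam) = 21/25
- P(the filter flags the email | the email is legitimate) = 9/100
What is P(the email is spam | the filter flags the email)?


Using Bayes' theorem:
P(A|B) = P(B|A)·P(A) / P(B)

P(the filter flags the email) = 21/25 × 1/50 + 9/100 × 49/50
= 21/1250 + 441/5000 = 21/200

P(the email is spam|the filter flags the email) = (21/1250) / (21/200) = 4/25

P(the email is spam|the filter flags the email) = 4/25 ≈ 16.00%


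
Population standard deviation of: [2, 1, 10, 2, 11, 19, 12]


Mean = 57/7
  (2-57/7)²=1849/49
  (1-57/7)²=2500/49
  (10-57/7)²=169/49
  (2-57/7)²=1849/49
  (11-57/7)²=400/49
  (19-57/7)²=5776/49
  (12-57/7)²=729/49
Σ(x-μ)² = 1896/7
σ² = (1896/7)/7 = 1896/49

σ = √(1896/49) ≈ 6.2204


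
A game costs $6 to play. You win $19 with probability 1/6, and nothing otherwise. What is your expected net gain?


E[gain] = (19-6)×1/6 + (-6)×5/6
= 13/6 - 5 = -17/6

Expected net gain = $-17/6 ≈ $-2.83


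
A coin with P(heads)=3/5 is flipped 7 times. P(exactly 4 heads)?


Binomial: P(X=4) = C(7,4)×p^4×(1-p)^3
= 35 × 81/625 × 8/125 = 4536/15625

P(X=4) = 4536/15625 ≈ 29.03%


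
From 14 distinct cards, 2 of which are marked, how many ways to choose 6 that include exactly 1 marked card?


Choose 1 of the 2 marked cards and 5 of the other 12 cards:
C(2,1)×C(12,5) = 2×792 = 1584

1584


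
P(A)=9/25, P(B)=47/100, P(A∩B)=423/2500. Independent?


P(A)×P(B) = 423/2500
P(A∩B) = 423/2500
Equal ✓ → Independent

Yes, independent


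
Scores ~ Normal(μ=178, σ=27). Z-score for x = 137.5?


z = (x - μ)/σ = (137.5 - 178)/27 = -1.5

z = -1.5


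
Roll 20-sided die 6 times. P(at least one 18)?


P(no 18)^6 = (19/20)^6 = 47045881/64000000
P(≥1) = 1 - 47045881/64000000 = 16954119/64000000

P = 16954119/64000000 ≈ 26.49%


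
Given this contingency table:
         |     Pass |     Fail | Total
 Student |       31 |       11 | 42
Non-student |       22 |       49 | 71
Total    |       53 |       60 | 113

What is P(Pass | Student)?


P(Pass | Student) = 31/(31+11) = 31/42

P(Pass|Student) = 31/42 ≈ 73.81%


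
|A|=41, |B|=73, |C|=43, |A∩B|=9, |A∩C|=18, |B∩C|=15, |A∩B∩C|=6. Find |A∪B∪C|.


|A∪B∪C| = 41+73+43-9-18-15+6 = 121

|A∪B∪C| = 121


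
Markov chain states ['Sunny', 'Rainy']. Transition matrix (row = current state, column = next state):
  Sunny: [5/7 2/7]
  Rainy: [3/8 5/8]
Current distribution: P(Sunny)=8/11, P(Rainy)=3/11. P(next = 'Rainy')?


P(next=Rainy) = Σᵢ P(now=i)×P(i→Rainy)
= 8/11×2/7 + 3/11×5/8
= 16/77 + 15/88 = 233/616

P = 233/616 ≈ 0.3782


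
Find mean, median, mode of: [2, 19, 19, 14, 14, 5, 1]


Sorted: [1, 2, 5, 14, 14, 19, 19]
Mean = 74/7
Median = 14
Freq: {2: 1, 19: 2, 14: 2, 5: 1, 1: 1}
Mode: [14, 19]

Mean=74/7, Median=14, Mode=[14, 19]


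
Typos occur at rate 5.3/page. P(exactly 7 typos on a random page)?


Poisson(λ=5.3): P(X=7) = e^(-λ)×λ^k/k!
= e^(-5.3) × 5.3^7 / 7!
≈ 0.004991593907 × 117471.113984 / 5040 ≈ 0.116343

P(X=7) ≈ 0.116343 ≈ 11.63%


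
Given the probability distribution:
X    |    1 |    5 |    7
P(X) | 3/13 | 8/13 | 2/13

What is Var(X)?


E[X] = 57/13
E[X²] = 301/13
Var(X) = E[X²] - (E[X])² = 301/13 - 3249/169 = 664/169

Var(X) = 664/169 ≈ 3.9290


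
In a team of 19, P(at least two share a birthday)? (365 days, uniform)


P(all different) = Π(365-i)/365 for i=0..18
= 0.620881
P(match) = 1 - 0.620881 = 0.379119

P ≈ 0.3791 ≈ 37.91%


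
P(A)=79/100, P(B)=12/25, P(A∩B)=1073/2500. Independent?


P(A)×P(B) = 237/625
P(A∩B) = 1073/2500
Not equal → NOT independent

No, not independent


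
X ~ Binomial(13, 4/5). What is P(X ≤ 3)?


P(X ≤ 3) = Σ P(X=i) for i=0..3
P(X=0) = 1/1220703125
P(X=1) = 52/1220703125
P(X=2) = 1248/1220703125
P(X=3) = 18304/1220703125
Sum = 3921/244140625

P(X ≤ 3) = 3921/244140625 ≈ 0.00%


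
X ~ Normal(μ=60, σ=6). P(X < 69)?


z = (69-60)/6 = 1.5
P(Z < 1.5) = 0.9332

P(X < 69) ≈ 0.9332


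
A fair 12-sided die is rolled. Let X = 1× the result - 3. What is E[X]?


E[die] = (1+12)/2 = 13/2
E[X] = 1×13/2 - 3 = 7/2

E[X] = 7/2


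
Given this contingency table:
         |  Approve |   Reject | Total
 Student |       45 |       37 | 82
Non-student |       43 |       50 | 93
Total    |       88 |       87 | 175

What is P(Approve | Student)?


P(Approve | Student) = 45/(45+37) = 45/82

P(Approve|Student) = 45/82 ≈ 54.88%


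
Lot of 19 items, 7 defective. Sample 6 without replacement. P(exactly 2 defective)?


Hypergeometric: C(7,2)×C(12,4)/C(19,6)
= 21×495/27132 = 495/1292

P(X=2) = 495/1292 ≈ 38.31%


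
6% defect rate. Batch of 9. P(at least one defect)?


P(all good) = (47/50)^9 = 1119130473102767/1953125000000000
P(≥1 defect) = 833994526897233/1953125000000000

P = 833994526897233/1953125000000000 ≈ 42.70%


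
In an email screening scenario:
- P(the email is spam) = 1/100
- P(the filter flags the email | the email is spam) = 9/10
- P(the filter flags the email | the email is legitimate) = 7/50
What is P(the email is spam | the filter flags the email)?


Using Bayes' theorem:
P(A|B) = P(B|A)·P(A) / P(B)

P(the filter flags the email) = 9/10 × 1/100 + 7/50 × 99/100
= 9/1000 + 693/5000 = 369/2500

P(the email is spam|the filter flags the email) = (9/1000) / (369/2500) = 5/82

P(the email is spam|the filter flags the email) = 5/82 ≈ 6.10%


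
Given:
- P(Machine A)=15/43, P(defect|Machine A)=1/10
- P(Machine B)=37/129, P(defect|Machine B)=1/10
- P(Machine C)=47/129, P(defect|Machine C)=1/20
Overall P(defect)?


P(B) = Σ P(B|Aᵢ)×P(Aᵢ)
  1/10×15/43 = 3/86
  1/10×37/129 = 37/1290
  1/20×47/129 = 47/2580
Sum = 211/2580

P(defect) = 211/2580 ≈ 8.18%


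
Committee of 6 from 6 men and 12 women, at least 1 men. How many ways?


Count by #men:
  1M,5W: C(6,1)×C(12,5)=4752
  2M,4W: C(6,2)×C(12,4)=7425
  3M,3W: C(6,3)×C(12,3)=4400
  4M,2W: C(6,4)×C(12,2)=990
  5M,1W: C(6,5)×C(12,1)=72
  6M,0W: C(6,6)×C(12,0)=1
Total = 17640

17640


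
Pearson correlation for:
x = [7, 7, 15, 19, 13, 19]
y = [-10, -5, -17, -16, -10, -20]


n=6, Σx=80, Σy=-78, Σxy=-1174, Σx²=1214, Σy²=1170
r = (6×(-1174) - 80×(-78))/√((6×1214 - 80²)(6×1170 - (-78)²))
= -804/√(884×936) = -804/√827424 ≈ -804/909.6285 ≈ -0.8839

r ≈ -0.8839


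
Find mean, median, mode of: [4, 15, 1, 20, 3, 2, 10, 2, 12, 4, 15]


Sorted: [1, 2, 2, 3, 4, 4, 10, 12, 15, 15, 20]
Mean = 88/11 = 8
Median = 4
Freq: {4: 2, 15: 2, 1: 1, 20: 1, 3: 1, 2: 2, 10: 1, 12: 1}
Mode: [2, 4, 15]

Mean=8, Median=4, Mode=[2, 4, 15]


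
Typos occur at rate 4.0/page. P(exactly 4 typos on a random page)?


Poisson(λ=4.0): P(X=4) = e^(-λ)×λ^k/k!
= e^(-4.0) × 4.0^4 / 4!
≈ 0.01831563889 × 256 / 24 ≈ 0.195367

P(X=4) ≈ 0.195367 ≈ 19.54%


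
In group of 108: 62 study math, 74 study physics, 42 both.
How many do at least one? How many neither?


|A∪B| = 62+74-42 = 94
Neither = 108-94 = 14

At least one: 94; Neither: 14


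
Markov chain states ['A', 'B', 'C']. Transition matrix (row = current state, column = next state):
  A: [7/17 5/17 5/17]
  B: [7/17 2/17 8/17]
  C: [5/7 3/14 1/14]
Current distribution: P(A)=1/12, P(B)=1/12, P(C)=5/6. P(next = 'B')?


P(next=B) = Σᵢ P(now=i)×P(i→B)
= 1/12×5/17 + 1/12×2/17 + 5/6×3/14
= 5/204 + 1/102 + 5/28 = 76/357

P = 76/357 ≈ 0.2129


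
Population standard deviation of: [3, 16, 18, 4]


Mean = 41/4
  (3-41/4)²=841/16
  (16-41/4)²=529/16
  (18-41/4)²=961/16
  (4-41/4)²=625/16
Σ(x-μ)² = 739/4
σ² = (739/4)/4 = 739/16

σ = √(739/16) ≈ 6.7961


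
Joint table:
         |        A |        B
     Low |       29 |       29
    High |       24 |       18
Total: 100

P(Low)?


P(Low) = (29+29)/100 = 58/100 = 29/50

P(Low) = 29/50 ≈ 58.00%


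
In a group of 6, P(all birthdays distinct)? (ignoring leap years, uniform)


P(all different) = Π(365-i)/365 for i=0..5
= (365/365)×(364/365)×...×(360/365)
= 0.959538

P ≈ 0.9595 ≈ 95.95%


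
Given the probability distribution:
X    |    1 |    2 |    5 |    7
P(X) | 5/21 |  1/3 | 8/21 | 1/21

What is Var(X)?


E[X] = 22/7
E[X²] = 94/7
Var(X) = E[X²] - (E[X])² = 94/7 - 484/49 = 174/49

Var(X) = 174/49 ≈ 3.5510


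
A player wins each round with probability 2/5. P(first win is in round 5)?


Geometric: P(X=5) = (1-p)^(k-1)×p = (3/5)^4×2/5 = 162/3125

P(X=5) = 162/3125 ≈ 5.18%


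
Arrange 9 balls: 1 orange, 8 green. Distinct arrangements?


9!/(1!×8!) = 9

9


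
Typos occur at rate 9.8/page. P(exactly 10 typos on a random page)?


Poisson(λ=9.8): P(X=10) = e^(-λ)×λ^k/k!
= e^(-9.8) × 9.8^10 / 10!
≈ 5.545159943e-05 × 8170728068.88 / 3628800 ≈ 0.124857

P(X=10) ≈ 0.124857 ≈ 12.49%


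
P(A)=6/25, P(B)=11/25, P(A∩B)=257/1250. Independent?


P(A)×P(B) = 66/625
P(A∩B) = 257/1250
Not equal → NOT independent

No, not independent


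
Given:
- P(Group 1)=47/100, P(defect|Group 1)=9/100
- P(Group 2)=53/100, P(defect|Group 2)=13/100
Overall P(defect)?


P(B) = Σ P(B|Aᵢ)×P(Aᵢ)
  9/100×47/100 = 423/10000
  13/100×53/100 = 689/10000
Sum = 139/1250

P(defect) = 139/1250 ≈ 11.12%


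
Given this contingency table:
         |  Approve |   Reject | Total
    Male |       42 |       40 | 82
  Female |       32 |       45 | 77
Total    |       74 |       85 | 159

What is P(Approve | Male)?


P(Approve | Male) = 42/(42+40) = 42/82 = 21/41

P(Approve|Male) = 21/41 ≈ 51.22%


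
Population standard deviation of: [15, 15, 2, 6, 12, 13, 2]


Mean = 65/7
  (15-65/7)²=1600/49
  (15-65/7)²=1600/49
  (2-65/7)²=2601/49
  (6-65/7)²=529/49
  (12-65/7)²=361/49
  (13-65/7)²=676/49
  (2-65/7)²=2601/49
Σ(x-μ)² = 1424/7
σ² = (1424/7)/7 = 1424/49

σ = √(1424/49) ≈ 5.3908


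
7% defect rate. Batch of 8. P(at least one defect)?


P(all good) = (93/100)^8 = 5595818096650401/10000000000000000
P(≥1 defect) = 4404181903349599/10000000000000000

P = 4404181903349599/10000000000000000 ≈ 44.04%


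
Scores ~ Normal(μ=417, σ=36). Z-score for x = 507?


z = (x - μ)/σ = (507 - 417)/36 = 2.5

z = 2.5


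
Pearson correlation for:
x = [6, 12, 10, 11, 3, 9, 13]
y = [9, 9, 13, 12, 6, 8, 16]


n=7, Σx=64, Σy=73, Σxy=722, Σx²=660, Σy²=831
r = (7×722 - 64×73)/√((7×660 - 64²)(7×831 - 73²))
= 382/√(524×488) = 382/√255712 ≈ 382/505.6797 ≈ 0.7554

r ≈ 0.7554


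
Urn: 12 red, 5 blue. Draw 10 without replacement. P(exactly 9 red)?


Hypergeometric: C(12,9)×C(5,1)/C(17,10)
= 220×5/19448 = 25/442

P(X=9) = 25/442 ≈ 5.66%


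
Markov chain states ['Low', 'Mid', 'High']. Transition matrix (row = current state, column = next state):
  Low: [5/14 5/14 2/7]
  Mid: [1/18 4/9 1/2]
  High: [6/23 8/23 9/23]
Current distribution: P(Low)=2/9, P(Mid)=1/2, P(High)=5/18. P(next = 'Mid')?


P(next=Mid) = Σᵢ P(now=i)×P(i→Mid)
= 2/9×5/14 + 1/2×4/9 + 5/18×8/23
= 5/63 + 2/9 + 20/207 = 577/1449

P = 577/1449 ≈ 0.3982


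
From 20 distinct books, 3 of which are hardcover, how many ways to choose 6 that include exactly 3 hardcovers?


Choose 3 of the 3 hardcovers and 3 of the other 17 books:
C(3,3)×C(17,3) = 1×680 = 680

680


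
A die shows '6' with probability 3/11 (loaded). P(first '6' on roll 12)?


Geometric: P(X=12) = (1-p)^(k-1)×p = (8/11)^11×3/11 = 25769803776/3138428376721

P(X=12) = 25769803776/3138428376721 ≈ 0.82%


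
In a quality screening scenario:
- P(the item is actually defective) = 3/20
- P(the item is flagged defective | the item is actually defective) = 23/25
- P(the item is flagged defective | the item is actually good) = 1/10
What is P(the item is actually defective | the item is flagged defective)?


Using Bayes' theorem:
P(A|B) = P(B|A)·P(A) / P(B)

P(the item is flagged defective) = 23/25 × 3/20 + 1/10 × 17/20
= 69/500 + 17/200 = 223/1000

P(the item is actually defective|the item is flagged defective) = (69/500) / (223/1000) = 138/223

P(the item is actually defective|the item is flagged defective) = 138/223 ≈ 61.88%


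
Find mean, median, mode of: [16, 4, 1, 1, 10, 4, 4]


Sorted: [1, 1, 4, 4, 4, 10, 16]
Mean = 40/7
Median = 4
Freq: {16: 1, 4: 3, 1: 2, 10: 1}
Mode: [4]

Mean=40/7, Median=4, Mode=4


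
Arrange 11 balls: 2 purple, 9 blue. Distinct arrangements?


11!/(2!×9!) = 55

55


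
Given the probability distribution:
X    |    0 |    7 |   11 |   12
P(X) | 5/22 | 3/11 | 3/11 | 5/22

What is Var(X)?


E[X] = 84/11
E[X²] = 870/11
Var(X) = E[X²] - (E[X])² = 870/11 - 7056/121 = 2514/121

Var(X) = 2514/121 ≈ 20.7769


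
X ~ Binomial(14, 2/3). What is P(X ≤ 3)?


P(X ≤ 3) = Σ P(X=i) for i=0..3
P(X=0) = 1/4782969
P(X=1) = 28/4782969
P(X=2) = 364/4782969
P(X=3) = 2912/4782969
Sum = 3305/4782969

P(X ≤ 3) = 3305/4782969 ≈ 0.07%


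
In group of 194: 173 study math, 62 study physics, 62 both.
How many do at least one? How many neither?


|A∪B| = 173+62-62 = 173
Neither = 194-173 = 21

At least one: 173; Neither: 21


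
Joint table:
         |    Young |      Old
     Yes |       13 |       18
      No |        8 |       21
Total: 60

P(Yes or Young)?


P(Yes∨Young) = P(Yes) + P(Young) - P(Yes∧Young)
= (31 + 21 - 13)/60 = 39/60 = 13/20

P = 13/20 ≈ 65.00%


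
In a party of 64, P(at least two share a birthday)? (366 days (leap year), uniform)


P(all different) = Π(366-i)/366 for i=0..63
= 0.002858
P(match) = 1 - 0.002858 = 0.997142

P ≈ 0.9971 ≈ 99.71%


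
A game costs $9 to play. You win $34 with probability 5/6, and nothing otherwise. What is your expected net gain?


E[gain] = (34-9)×5/6 + (-9)×1/6
= 125/6 - 3/2 = 58/3

Expected net gain = $58/3 ≈ $19.33


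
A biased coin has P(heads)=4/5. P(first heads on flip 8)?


Geometric: P(X=8) = (1-p)^(k-1)×p = (1/5)^7×4/5 = 4/390625

P(X=8) = 4/390625 ≈ 0.00%


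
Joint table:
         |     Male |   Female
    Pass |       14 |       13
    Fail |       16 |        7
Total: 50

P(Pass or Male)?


P(Pass∨Male) = P(Pass) + P(Male) - P(Pass∧Male)
= (27 + 30 - 14)/50 = 43/50

P = 43/50 ≈ 86.00%


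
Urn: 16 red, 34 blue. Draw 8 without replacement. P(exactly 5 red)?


Hypergeometric: C(16,5)×C(34,3)/C(50,8)
= 4368×5984/536878650 = 56576/1162075

P(X=5) = 56576/1162075 ≈ 4.87%


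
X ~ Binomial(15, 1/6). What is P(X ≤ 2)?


P(X ≤ 2) = Σ P(X=i) for i=0..2
P(X=0) = 30517578125/470184984576
P(X=1) = 30517578125/156728328192
P(X=2) = 42724609375/156728328192
Sum = 250244140625/470184984576

P(X ≤ 2) = 250244140625/470184984576 ≈ 53.22%


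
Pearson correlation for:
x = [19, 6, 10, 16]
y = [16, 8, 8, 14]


n=4, Σx=51, Σy=46, Σxy=656, Σx²=753, Σy²=580
r = (4×656 - 51×46)/√((4×753 - 51²)(4×580 - 46²))
= 278/√(411×204) = 278/√83844 ≈ 278/289.5583 ≈ 0.9601

r ≈ 0.9601


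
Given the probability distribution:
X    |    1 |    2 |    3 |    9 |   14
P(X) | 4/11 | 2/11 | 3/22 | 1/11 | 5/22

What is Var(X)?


E[X] = 113/22
E[X²] = 1193/22
Var(X) = E[X²] - (E[X])² = 1193/22 - 12769/484 = 13477/484

Var(X) = 13477/484 ≈ 27.8450


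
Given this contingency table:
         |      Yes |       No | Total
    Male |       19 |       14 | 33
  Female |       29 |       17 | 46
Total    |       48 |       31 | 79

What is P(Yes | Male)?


P(Yes | Male) = 19/(19+14) = 19/33

P(Yes|Male) = 19/33 ≈ 57.58%


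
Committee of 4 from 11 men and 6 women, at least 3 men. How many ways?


Count by #men:
  3M,1W: C(11,3)×C(6,1)=990
  4M,0W: C(11,4)×C(6,0)=330
Total = 1320

1320


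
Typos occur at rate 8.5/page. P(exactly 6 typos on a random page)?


Poisson(λ=8.5): P(X=6) = e^(-λ)×λ^k/k!
= e^(-8.5) × 8.5^6 / 6!
≈ 0.000203468369 × 377149.515625 / 720 ≈ 0.106581

P(X=6) ≈ 0.106581 ≈ 10.66%


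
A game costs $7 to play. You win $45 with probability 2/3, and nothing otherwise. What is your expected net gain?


E[gain] = (45-7)×2/3 + (-7)×1/3
= 76/3 - 7/3 = 23

Expected net gain = $23 ≈ $23.00


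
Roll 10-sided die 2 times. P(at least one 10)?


P(no 10)^2 = (9/10)^2 = 81/100
P(≥1) = 1 - 81/100 = 19/100

P = 19/100 ≈ 19.00%


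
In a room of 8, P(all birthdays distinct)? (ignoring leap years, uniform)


P(all different) = Π(365-i)/365 for i=0..7
= (365/365)×(364/365)×...×(358/365)
= 0.925665

P ≈ 0.9257 ≈ 92.57%


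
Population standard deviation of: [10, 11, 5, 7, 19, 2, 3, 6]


Mean = 63/8
  (10-63/8)²=289/64
  (11-63/8)²=625/64
  (5-63/8)²=529/64
  (7-63/8)²=49/64
  (19-63/8)²=7921/64
  (2-63/8)²=2209/64
  (3-63/8)²=1521/64
  (6-63/8)²=225/64
Σ(x-μ)² = 1671/8
σ² = (1671/8)/8 = 1671/64

σ = √(1671/64) ≈ 5.1097


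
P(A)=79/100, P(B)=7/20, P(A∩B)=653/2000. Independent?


P(A)×P(B) = 553/2000
P(A∩B) = 653/2000
Not equal → NOT independent

No, not independent


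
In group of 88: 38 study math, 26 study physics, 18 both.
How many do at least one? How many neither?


|A∪B| = 38+26-18 = 46
Neither = 88-46 = 42

At least one: 46; Neither: 42


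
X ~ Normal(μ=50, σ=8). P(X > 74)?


z = (74-50)/8 = 3.0
P(X > 74) = 1 - P(Z ≤ 3.0) = 1 - 0.9987 = 0.0013

P(X > 74) ≈ 0.0013


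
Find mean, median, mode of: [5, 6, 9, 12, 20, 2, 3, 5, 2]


Sorted: [2, 2, 3, 5, 5, 6, 9, 12, 20]
Mean = 64/9
Median = 5
Freq: {5: 2, 6: 1, 9: 1, 12: 1, 20: 1, 2: 2, 3: 1}
Mode: [2, 5]

Mean=64/9, Median=5, Mode=[2, 5]


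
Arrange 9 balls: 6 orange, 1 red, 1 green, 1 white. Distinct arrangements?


9!/(6!×1!×1!×1!) = 504

504


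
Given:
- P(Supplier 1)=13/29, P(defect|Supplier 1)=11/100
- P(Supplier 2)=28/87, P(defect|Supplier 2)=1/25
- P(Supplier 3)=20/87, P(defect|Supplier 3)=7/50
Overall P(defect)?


P(B) = Σ P(B|Aᵢ)×P(Aᵢ)
  11/100×13/29 = 143/2900
  1/25×28/87 = 28/2175
  7/50×20/87 = 14/435
Sum = 821/8700

P(defect) = 821/8700 ≈ 9.44%


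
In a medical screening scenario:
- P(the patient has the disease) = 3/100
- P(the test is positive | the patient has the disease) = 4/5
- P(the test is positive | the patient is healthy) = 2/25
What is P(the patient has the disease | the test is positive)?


Using Bayes' theorem:
P(A|B) = P(B|A)·P(A) / P(B)

P(the test is positive) = 4/5 × 3/100 + 2/25 × 97/100
= 3/125 + 97/1250 = 127/1250

P(the patient has the disease|the test is positive) = (3/125) / (127/1250) = 30/127

P(the patient has the disease|the test is positive) = 30/127 ≈ 23.62%


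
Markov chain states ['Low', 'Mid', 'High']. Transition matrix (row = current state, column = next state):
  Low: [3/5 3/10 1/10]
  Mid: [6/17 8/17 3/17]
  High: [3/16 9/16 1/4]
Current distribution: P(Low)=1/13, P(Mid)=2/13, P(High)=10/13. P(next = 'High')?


P(next=High) = Σᵢ P(now=i)×P(i→High)
= 1/13×1/10 + 2/13×3/17 + 10/13×1/4
= 1/130 + 6/221 + 5/26 = 251/1105

P = 251/1105 ≈ 0.2271


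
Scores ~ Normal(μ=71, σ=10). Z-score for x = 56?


z = (x - μ)/σ = (56 - 71)/10 = -1.5

z = -1.5


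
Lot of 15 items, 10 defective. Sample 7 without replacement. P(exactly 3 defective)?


Hypergeometric: C(10,3)×C(5,4)/C(15,7)
= 120×5/6435 = 40/429

P(X=3) = 40/429 ≈ 9.32%


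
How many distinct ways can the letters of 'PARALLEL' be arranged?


Letters: 8, freq: {'P': 1, 'A': 2, 'R': 1, 'L': 3, 'E': 1}
8!/(1!×2!×1!×3!×1!) = 40320/12 = 3360

3360


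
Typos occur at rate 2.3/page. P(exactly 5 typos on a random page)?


Poisson(λ=2.3): P(X=5) = e^(-λ)×λ^k/k!
= e^(-2.3) × 2.3^5 / 5!
≈ 0.1002588437 × 64.36343 / 120 ≈ 0.053775

P(X=5) ≈ 0.053775 ≈ 5.38%


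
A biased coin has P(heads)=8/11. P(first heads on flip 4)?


Geometric: P(X=4) = (1-p)^(k-1)×p = (3/11)^3×8/11 = 216/14641

P(X=4) = 216/14641 ≈ 1.48%


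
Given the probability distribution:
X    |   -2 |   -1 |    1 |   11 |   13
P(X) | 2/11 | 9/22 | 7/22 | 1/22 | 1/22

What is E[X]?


E[X] = Σ x·P(X=x)
= (-2)×(2/11) + (-1)×(9/22) + (1)×(7/22) + (11)×(1/22) + (13)×(1/22)
= 7/11

E[X] = 7/11


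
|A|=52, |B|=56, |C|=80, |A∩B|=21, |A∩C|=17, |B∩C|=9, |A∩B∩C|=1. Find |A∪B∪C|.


|A∪B∪C| = 52+56+80-21-17-9+1 = 142

|A∪B∪C| = 142


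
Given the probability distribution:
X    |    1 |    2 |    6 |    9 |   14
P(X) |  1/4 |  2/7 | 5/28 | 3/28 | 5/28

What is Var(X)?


E[X] = 75/14
E[X²] = 103/2
Var(X) = E[X²] - (E[X])² = 103/2 - 5625/196 = 4469/196

Var(X) = 4469/196 ≈ 22.8010


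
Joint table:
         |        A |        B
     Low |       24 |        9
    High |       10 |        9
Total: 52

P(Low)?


P(Low) = (24+9)/52 = 33/52

P(Low) = 33/52 ≈ 63.46%


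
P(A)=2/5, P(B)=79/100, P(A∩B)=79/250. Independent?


P(A)×P(B) = 79/250
P(A∩B) = 79/250
Equal ✓ → Independent

Yes, independent


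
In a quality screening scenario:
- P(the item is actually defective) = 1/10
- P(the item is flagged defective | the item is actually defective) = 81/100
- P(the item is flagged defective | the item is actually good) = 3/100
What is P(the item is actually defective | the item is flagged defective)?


Using Bayes' theorem:
P(A|B) = P(B|A)·P(A) / P(B)

P(the item is flagged defective) = 81/100 × 1/10 + 3/100 × 9/10
= 81/1000 + 27/1000 = 27/250

P(the item is actually defective|the item is flagged defective) = (81/1000) / (27/250) = 3/4

P(the item is actually defective|the item is flagged defective) = 3/4 ≈ 75.00%


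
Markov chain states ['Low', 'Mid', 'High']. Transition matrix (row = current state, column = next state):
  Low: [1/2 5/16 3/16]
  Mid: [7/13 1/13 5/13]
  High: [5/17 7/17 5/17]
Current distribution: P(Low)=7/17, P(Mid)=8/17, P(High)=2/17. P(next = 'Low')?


P(next=Low) = Σᵢ P(now=i)×P(i→Low)
= 7/17×1/2 + 8/17×7/13 + 2/17×5/17
= 7/34 + 56/221 + 10/289 = 3711/7514

P = 3711/7514 ≈ 0.4939


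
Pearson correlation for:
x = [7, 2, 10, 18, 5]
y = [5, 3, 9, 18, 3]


n=5, Σx=42, Σy=38, Σxy=470, Σx²=502, Σy²=448
r = (5×470 - 42×38)/√((5×502 - 42²)(5×448 - 38²))
= 754/√(746×796) = 754/√593816 ≈ 754/770.5946 ≈ 0.9785

r ≈ 0.9785


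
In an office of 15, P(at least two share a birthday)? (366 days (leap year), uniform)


P(all different) = Π(366-i)/366 for i=0..14
= 0.747702
P(match) = 1 - 0.747702 = 0.252298

P ≈ 0.2523 ≈ 25.23%


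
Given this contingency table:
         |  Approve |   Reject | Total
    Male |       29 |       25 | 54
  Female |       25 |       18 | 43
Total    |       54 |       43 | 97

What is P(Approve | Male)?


P(Approve | Male) = 29/(29+25) = 29/54

P(Approve|Male) = 29/54 ≈ 53.70%


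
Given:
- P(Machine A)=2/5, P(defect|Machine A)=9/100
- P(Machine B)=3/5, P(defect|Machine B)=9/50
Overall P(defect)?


P(B) = Σ P(B|Aᵢ)×P(Aᵢ)
  9/100×2/5 = 9/250
  9/50×3/5 = 27/250
Sum = 18/125

P(defect) = 18/125 ≈ 14.40%


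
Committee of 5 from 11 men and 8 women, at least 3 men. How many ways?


Count by #men:
  3M,2W: C(11,3)×C(8,2)=4620
  4M,1W: C(11,4)×C(8,1)=2640
  5M,0W: C(11,5)×C(8,0)=462
Total = 7722

7722


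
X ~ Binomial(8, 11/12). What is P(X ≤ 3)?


P(X ≤ 3) = Σ P(X=i) for i=0..3
P(X=0) = 1/429981696
P(X=1) = 11/53747712
P(X=2) = 847/107495424
P(X=3) = 9317/53747712
Sum = 78013/429981696

P(X ≤ 3) = 78013/429981696 ≈ 0.02%


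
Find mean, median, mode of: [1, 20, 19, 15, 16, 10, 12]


Sorted: [1, 10, 12, 15, 16, 19, 20]
Mean = 93/7
Median = 15
Freq: {1: 1, 20: 1, 19: 1, 15: 1, 16: 1, 10: 1, 12: 1}
Mode: No mode

Mean=93/7, Median=15, Mode=No mode


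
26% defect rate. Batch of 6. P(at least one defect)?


P(all good) = (37/50)^6 = 2565726409/15625000000
P(≥1 defect) = 13059273591/15625000000

P = 13059273591/15625000000 ≈ 83.58%


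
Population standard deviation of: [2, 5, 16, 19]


Mean = 42/4 = 21/2
  (2-21/2)²=289/4
  (5-21/2)²=121/4
  (16-21/2)²=121/4
  (19-21/2)²=289/4
Σ(x-μ)² = 205
σ² = 205/4

σ = √(205/4) ≈ 7.1589


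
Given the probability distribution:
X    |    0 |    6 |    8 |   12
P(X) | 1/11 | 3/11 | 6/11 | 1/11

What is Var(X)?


E[X] = 78/11
E[X²] = 636/11
Var(X) = E[X²] - (E[X])² = 636/11 - 6084/121 = 912/121

Var(X) = 912/121 ≈ 7.5372


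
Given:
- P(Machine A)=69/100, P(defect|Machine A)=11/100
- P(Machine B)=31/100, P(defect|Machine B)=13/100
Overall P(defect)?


P(B) = Σ P(B|Aᵢ)×P(Aᵢ)
  11/100×69/100 = 759/10000
  13/100×31/100 = 403/10000
Sum = 581/5000

P(defect) = 581/5000 ≈ 11.62%


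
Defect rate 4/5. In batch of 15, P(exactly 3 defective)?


Binomial: P(X=3) = C(15,3)×p^3×(1-p)^12
= 455 × 64/125 × 1/244140625 = 5824/6103515625

P(X=3) = 5824/6103515625 ≈ 0.00%


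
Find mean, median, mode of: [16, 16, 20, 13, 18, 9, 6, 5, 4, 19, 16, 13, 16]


Sorted: [4, 5, 6, 9, 13, 13, 16, 16, 16, 16, 18, 19, 20]
Mean = 171/13
Median = 16
Freq: {16: 4, 20: 1, 13: 2, 18: 1, 9: 1, 6: 1, 5: 1, 4: 1, 19: 1}
Mode: [16]

Mean=171/13, Median=16, Mode=16


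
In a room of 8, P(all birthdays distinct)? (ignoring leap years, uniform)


P(all different) = Π(365-i)/365 for i=0..7
= (365/365)×(364/365)×...×(358/365)
= 0.925665

P ≈ 0.9257 ≈ 92.57%


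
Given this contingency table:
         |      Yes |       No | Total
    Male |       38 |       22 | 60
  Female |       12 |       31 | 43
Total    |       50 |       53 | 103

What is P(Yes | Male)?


P(Yes | Male) = 38/(38+22) = 38/60 = 19/30

P(Yes|Male) = 19/30 ≈ 63.33%


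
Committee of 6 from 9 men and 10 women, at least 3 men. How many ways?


Count by #men:
  3M,3W: C(9,3)×C(10,3)=10080
  4M,2W: C(9,4)×C(10,2)=5670
  5M,1W: C(9,5)×C(10,1)=1260
  6M,0W: C(9,6)×C(10,0)=84
Total = 17094

17094


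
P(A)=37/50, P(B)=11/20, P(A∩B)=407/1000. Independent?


P(A)×P(B) = 407/1000
P(A∩B) = 407/1000
Equal ✓ → Independent

Yes, independent


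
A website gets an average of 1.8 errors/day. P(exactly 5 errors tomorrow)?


Poisson(λ=1.8): P(X=5) = e^(-λ)×λ^k/k!
= e^(-1.8) × 1.8^5 / 5!
≈ 0.1652988882 × 18.89568 / 120 ≈ 0.026029

P(X=5) ≈ 0.026029 ≈ 2.60%


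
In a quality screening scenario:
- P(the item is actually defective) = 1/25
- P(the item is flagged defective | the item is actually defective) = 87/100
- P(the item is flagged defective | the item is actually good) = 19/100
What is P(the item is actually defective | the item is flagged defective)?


Using Bayes' theorem:
P(A|B) = P(B|A)·P(A) / P(B)

P(the item is flagged defective) = 87/100 × 1/25 + 19/100 × 24/25
= 87/2500 + 114/625 = 543/2500

P(the item is actually defective|the item is flagged defective) = (87/2500) / (543/2500) = 29/181

P(the item is actually defective|the item is flagged defective) = 29/181 ≈ 16.02%


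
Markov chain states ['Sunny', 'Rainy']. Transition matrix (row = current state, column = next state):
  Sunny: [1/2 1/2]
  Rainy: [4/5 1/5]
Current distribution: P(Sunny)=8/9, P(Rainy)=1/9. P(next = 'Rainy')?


P(next=Rainy) = Σᵢ P(now=i)×P(i→Rainy)
= 8/9×1/2 + 1/9×1/5
= 4/9 + 1/45 = 7/15

P = 7/15 ≈ 0.4667


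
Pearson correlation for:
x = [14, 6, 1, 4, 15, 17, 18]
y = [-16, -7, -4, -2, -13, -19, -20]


n=7, Σx=75, Σy=-81, Σxy=-1156, Σx²=1087, Σy²=1255
r = (7×(-1156) - 75×(-81))/√((7×1087 - 75²)(7×1255 - (-81)²))
= -2017/√(1984×2224) = -2017/√4412416 ≈ -2017/2100.5752 ≈ -0.9602

r ≈ -0.9602


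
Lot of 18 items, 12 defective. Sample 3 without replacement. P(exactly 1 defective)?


Hypergeometric: C(12,1)×C(6,2)/C(18,3)
= 12×15/816 = 15/68

P(X=1) = 15/68 ≈ 22.06%


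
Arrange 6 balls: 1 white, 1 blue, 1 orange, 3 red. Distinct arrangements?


6!/(1!×1!×1!×3!) = 120

120


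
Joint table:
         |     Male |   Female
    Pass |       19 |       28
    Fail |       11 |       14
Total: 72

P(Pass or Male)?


P(Pass∨Male) = P(Pass) + P(Male) - P(Pass∧Male)
= (47 + 30 - 19)/72 = 58/72 = 29/36

P = 29/36 ≈ 80.56%


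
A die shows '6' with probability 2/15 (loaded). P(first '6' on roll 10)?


Geometric: P(X=10) = (1-p)^(k-1)×p = (13/15)^9×2/15 = 21208998746/576650390625

P(X=10) = 21208998746/576650390625 ≈ 3.68%


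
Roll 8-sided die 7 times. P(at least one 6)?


P(no 6)^7 = (7/8)^7 = 823543/2097152
P(≥1) = 1 - 823543/2097152 = 1273609/2097152

P = 1273609/2097152 ≈ 60.73%


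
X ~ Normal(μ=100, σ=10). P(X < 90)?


z = (90-100)/10 = -1.0
P(Z < -1.0) = 0.1587

P(X < 90) ≈ 0.1587


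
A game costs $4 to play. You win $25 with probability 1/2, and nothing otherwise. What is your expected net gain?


E[gain] = (25-4)×1/2 + (-4)×1/2
= 21/2 - 2 = 17/2

Expected net gain = $17/2 ≈ $8.50


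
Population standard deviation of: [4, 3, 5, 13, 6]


Mean = 31/5
  (4-31/5)²=121/25
  (3-31/5)²=256/25
  (5-31/5)²=36/25
  (13-31/5)²=1156/25
  (6-31/5)²=1/25
Σ(x-μ)² = 314/5
σ² = (314/5)/5 = 314/25

σ = √(314/25) ≈ 3.5440


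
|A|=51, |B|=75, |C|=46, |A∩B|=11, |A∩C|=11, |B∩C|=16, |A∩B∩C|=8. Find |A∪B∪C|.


|A∪B∪C| = 51+75+46-11-11-16+8 = 142

|A∪B∪C| = 142


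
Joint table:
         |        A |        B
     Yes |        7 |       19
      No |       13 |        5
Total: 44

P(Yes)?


P(Yes) = (7+19)/44 = 26/44 = 13/22

P(Yes) = 13/22 ≈ 59.09%


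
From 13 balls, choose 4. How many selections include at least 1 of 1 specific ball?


Complement: C(13,4) - C(12,4) = 715 - 495 = 220

220


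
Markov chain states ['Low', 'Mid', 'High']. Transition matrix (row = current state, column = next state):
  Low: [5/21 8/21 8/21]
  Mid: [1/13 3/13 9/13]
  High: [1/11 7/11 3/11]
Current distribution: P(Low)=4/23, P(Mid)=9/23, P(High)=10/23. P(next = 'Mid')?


P(next=Mid) = Σᵢ P(now=i)×P(i→Mid)
= 4/23×8/21 + 9/23×3/13 + 10/23×7/11
= 32/483 + 27/299 + 70/253 = 1301/3003

P = 1301/3003 ≈ 0.4332


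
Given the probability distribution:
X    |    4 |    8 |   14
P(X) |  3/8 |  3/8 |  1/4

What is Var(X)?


E[X] = 8
E[X²] = 79
Var(X) = E[X²] - (E[X])² = 79 - 64 = 15

Var(X) = 15 ≈ 15.0000


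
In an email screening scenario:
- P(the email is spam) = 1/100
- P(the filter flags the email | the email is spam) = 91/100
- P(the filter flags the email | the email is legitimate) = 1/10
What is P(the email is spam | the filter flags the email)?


Using Bayes' theorem:
P(A|B) = P(B|A)·P(A) / P(B)

P(the filter flags the email) = 91/100 × 1/100 + 1/10 × 99/100
= 91/10000 + 99/1000 = 1081/10000

P(the email is spam|the filter flags the email) = (91/10000) / (1081/10000) = 91/1081

P(the email is spam|the filter flags the email) = 91/1081 ≈ 8.42%


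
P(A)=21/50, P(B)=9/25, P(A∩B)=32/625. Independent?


P(A)×P(B) = 189/1250
P(A∩B) = 32/625
Not equal → NOT independent

No, not independent


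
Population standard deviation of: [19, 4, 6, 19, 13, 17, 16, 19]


Mean = 113/8
  (19-113/8)²=1521/64
  (4-113/8)²=6561/64
  (6-113/8)²=4225/64
  (19-113/8)²=1521/64
  (13-113/8)²=81/64
  (17-113/8)²=529/64
  (16-113/8)²=225/64
  (19-113/8)²=1521/64
Σ(x-μ)² = 2023/8
σ² = (2023/8)/8 = 2023/64

σ = √(2023/64) ≈ 5.6222


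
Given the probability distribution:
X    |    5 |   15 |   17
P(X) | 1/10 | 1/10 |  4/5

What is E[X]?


E[X] = Σ x·P(X=x)
= (5)×(1/10) + (15)×(1/10) + (17)×(4/5)
= 78/5

E[X] = 78/5


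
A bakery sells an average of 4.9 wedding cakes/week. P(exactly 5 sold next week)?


Poisson(λ=4.9): P(X=5) = e^(-λ)×λ^k/k!
= e^(-4.9) × 4.9^5 / 5!
≈ 0.007446583071 × 2824.75249 / 120 ≈ 0.175290

P(X=5) ≈ 0.175290 ≈ 17.53%


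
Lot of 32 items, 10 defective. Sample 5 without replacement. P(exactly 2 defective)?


Hypergeometric: C(10,2)×C(22,3)/C(32,5)
= 45×1540/201376 = 2475/7192

P(X=2) = 2475/7192 ≈ 34.41%


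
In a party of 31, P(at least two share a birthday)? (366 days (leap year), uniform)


P(all different) = Π(366-i)/366 for i=0..30
= 0.270541
P(match) = 1 - 0.270541 = 0.729459

P ≈ 0.7295 ≈ 72.95%


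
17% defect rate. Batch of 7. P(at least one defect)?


P(all good) = (83/100)^7 = 27136050989627/100000000000000
P(≥1 defect) = 72863949010373/100000000000000

P = 72863949010373/100000000000000 ≈ 72.86%


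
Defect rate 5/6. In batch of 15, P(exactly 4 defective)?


Binomial: P(X=4) = C(15,4)×p^4×(1-p)^11
= 1365 × 625/1296 × 1/362797056 = 284375/156728328192

P(X=4) = 284375/156728328192 ≈ 0.00%


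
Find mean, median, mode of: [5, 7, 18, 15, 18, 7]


Sorted: [5, 7, 7, 15, 18, 18]
Mean = 70/6 = 35/3
Median = 11
Freq: {5: 1, 7: 2, 18: 2, 15: 1}
Mode: [7, 18]

Mean=35/3, Median=11, Mode=[7, 18]


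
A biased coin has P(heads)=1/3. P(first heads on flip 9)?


Geometric: P(X=9) = (1-p)^(k-1)×p = (2/3)^8×1/3 = 256/19683

P(X=9) = 256/19683 ≈ 1.30%


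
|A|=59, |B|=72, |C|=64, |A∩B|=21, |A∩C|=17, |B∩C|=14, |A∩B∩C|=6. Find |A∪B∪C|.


|A∪B∪C| = 59+72+64-21-17-14+6 = 149

|A∪B∪C| = 149


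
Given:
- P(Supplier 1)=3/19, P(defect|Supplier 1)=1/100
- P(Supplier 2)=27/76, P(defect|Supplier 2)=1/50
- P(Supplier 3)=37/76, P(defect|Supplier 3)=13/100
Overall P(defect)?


P(B) = Σ P(B|Aᵢ)×P(Aᵢ)
  1/100×3/19 = 3/1900
  1/50×27/76 = 27/3800
  13/100×37/76 = 481/7600
Sum = 547/7600

P(defect) = 547/7600 ≈ 7.20%


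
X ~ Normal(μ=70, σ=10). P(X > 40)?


z = (40-70)/10 = -3.0
P(X > 40) = 1 - P(Z ≤ -3.0) = 1 - 0.0013 = 0.9987

P(X > 40) ≈ 0.9987


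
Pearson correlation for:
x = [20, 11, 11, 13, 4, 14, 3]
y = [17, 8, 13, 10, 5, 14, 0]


n=7, Σx=76, Σy=67, Σxy=917, Σx²=1032, Σy²=843
r = (7×917 - 76×67)/√((7×1032 - 76²)(7×843 - 67²))
= 1327/√(1448×1412) = 1327/√2044576 ≈ 1327/1429.8867 ≈ 0.9280

r ≈ 0.9280


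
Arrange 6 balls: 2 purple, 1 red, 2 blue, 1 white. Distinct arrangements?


6!/(2!×1!×2!×1!) = 180

180


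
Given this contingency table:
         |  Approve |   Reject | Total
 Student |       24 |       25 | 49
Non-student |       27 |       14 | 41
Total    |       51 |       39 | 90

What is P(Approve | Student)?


P(Approve | Student) = 24/(24+25) = 24/49

P(Approve|Student) = 24/49 ≈ 48.98%


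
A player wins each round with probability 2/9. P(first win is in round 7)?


Geometric: P(X=7) = (1-p)^(k-1)×p = (7/9)^6×2/9 = 235298/4782969

P(X=7) = 235298/4782969 ≈ 4.92%


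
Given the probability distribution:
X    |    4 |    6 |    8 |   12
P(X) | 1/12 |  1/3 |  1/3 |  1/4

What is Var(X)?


E[X] = 8
E[X²] = 212/3
Var(X) = E[X²] - (E[X])² = 212/3 - 64 = 20/3

Var(X) = 20/3 ≈ 6.6667


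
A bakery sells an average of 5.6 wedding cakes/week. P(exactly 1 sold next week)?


Poisson(λ=5.6): P(X=1) = e^(-λ)×λ^k/k!
= e^(-5.6) × 5.6^1 / 1!
≈ 0.003697863716 × 5.6 / 1 ≈ 0.020708

P(X=1) ≈ 0.020708 ≈ 2.07%
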